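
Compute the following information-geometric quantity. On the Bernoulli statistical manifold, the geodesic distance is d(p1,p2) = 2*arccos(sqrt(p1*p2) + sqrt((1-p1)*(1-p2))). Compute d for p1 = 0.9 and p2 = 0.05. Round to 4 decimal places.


Geodesic distance on Bernoulli manifold:
d(p1,p2) = 2*arccos(sqrt(p1*p2) + sqrt((1-p1)*(1-p2))).
sqrt(p1*p2) = sqrt(0.9*0.05) = 0.212132.
sqrt((1-p1)*(1-p2)) = sqrt(0.1*0.95) = 0.308221.
arg = 0.212132 + 0.308221 = 0.520353.
d = 2*arccos(0.520353) = 2.0471

2.0471


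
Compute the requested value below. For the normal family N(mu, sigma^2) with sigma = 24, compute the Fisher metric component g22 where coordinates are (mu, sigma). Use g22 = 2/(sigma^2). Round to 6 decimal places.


For the 2-parameter normal family, the Fisher metric has:
  g11 = 1/sigma^2, g22 = 2/sigma^2.
sigma = 24, sigma^2 = 576.
g22 = 0.003472

0.003472


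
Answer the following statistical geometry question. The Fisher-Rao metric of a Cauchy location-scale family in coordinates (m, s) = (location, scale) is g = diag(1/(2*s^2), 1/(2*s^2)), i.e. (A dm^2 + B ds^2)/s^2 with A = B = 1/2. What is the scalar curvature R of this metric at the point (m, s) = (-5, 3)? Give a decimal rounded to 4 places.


The metric has the form g = (A dm^2 + B ds^2)/s^2 with A = 1/2, B = 1/2.
Substitute u = sqrt(A/B)*m: g = B*(du^2 + ds^2)/s^2, i.e. B times the
Poincare upper half-plane metric, which has constant Gaussian curvature -1.
Scaling a 2D metric by a constant c divides the Gaussian curvature by c,
so K = -1/B = -1/(1/2) = -2.0000 everywhere (the point (m, s) = (-5, 3) is irrelevant:
the curvature is constant).
Scalar curvature in dimension 2: R = 2K = -2/(1/2) = -4.0000.

-4.0000


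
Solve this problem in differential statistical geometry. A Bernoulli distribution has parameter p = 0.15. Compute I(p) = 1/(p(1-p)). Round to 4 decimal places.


For Bernoulli(p), Fisher information is I(p) = 1/(p*(1-p)).
p = 0.15, 1-p = 0.85.
p*(1-p) = 0.1275.
I(p) = 1/0.1275 = 7.8431

7.8431


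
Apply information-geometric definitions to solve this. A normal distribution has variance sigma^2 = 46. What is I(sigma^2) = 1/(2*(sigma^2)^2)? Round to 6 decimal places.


Fisher information for variance: I(sigma^2) = 1/(2*sigma^4).
sigma^2 = 46, so sigma^4 = 2116.
I = 1/(2*2116) = 1/4232 = 0.000236

0.000236


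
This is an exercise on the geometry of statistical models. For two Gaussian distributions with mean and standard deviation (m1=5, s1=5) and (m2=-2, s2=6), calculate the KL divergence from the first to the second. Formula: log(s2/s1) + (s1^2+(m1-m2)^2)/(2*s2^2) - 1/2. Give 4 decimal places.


KL divergence between normal distributions:
KL = log(s2/s1) + (s1^2 + (m1-m2)^2)/(2*s2^2) - 1/2.
log(6/5) = 0.182322.
(5^2 + (5--2)^2)/(2*6^2) = (25 + 49)/72 = 1.027778.
KL = 0.182322 + 1.027778 - 0.5 = 0.7101

0.7101


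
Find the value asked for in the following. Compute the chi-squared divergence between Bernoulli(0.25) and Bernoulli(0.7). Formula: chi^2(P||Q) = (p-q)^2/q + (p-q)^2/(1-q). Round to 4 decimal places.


Chi-squared divergence between Bernoulli distributions:
chi^2 = (p-q)^2/q + (p-q)^2/(1-q).
p = 0.25, q = 0.7, p-q = -0.45.
(p-q)^2 = 0.2025.
term1 = 0.2025/0.7 = 0.289286.
term2 = 0.2025/0.3 = 0.675.
chi^2 = 0.289286 + 0.675 = 0.9643

0.9643


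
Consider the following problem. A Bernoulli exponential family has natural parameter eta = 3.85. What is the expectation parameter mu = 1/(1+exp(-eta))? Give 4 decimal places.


Dual coordinate (expectation parameter) for Bernoulli:
mu = 1/(1+exp(-eta)).
eta = 3.85.
exp(-eta) = exp(-3.85) = 0.02128.
mu = 1/(1+0.02128) = 0.9792

0.9792


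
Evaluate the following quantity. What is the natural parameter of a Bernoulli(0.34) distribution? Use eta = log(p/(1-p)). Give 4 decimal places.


Natural parameter for Bernoulli: eta = log(p/(1-p)).
p = 0.34, 1-p = 0.66.
p/(1-p) = 0.515152.
eta = log(0.515152) = -0.6633

-0.6633


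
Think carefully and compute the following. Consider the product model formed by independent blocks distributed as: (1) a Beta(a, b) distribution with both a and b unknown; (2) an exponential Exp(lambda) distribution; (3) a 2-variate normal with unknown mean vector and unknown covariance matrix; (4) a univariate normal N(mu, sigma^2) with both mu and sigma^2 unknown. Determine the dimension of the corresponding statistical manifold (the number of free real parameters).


The dimension of a statistical manifold equals the number of free
(independent) real parameters of the model. For a product of independent
blocks the parameter counts add.
- Beta (a, b): 2.
- exponential (lambda): 1.
- 2-variate normal: 2 (mean) + 2*3/2 = 3 (symmetric covariance) = 5.
- normal (mu, sigma^2): 2.
Total = 2 + 1 + 5 + 2 = 10.
Dimension = 10

10


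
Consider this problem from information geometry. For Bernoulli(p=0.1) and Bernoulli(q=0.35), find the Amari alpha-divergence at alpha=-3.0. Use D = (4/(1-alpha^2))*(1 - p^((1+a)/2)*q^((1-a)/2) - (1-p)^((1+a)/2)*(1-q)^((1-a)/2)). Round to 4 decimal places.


Amari alpha-divergence:
D = (4/(1-alpha^2))*(1 - p^((1+a)/2)*q^((1-a)/2) - (1-p)^((1+a)/2)*(1-q)^((1-a)/2)).
alpha = -3.0, p = 0.1, q = 0.35.
e1 = (1+alpha)/2 = -1.0, e2 = (1-alpha)/2 = 2.0.
t1 = p^e1 * q^e2 = 0.1^-1.0 * 0.35^2.0 = 1.225.
t2 = (1-p)^e1 * (1-q)^e2 = 0.9^-1.0 * 0.65^2.0 = 0.469444.
4/(1-alpha^2) = -0.5.
D = -0.5*(1 - 1.225 - 0.469444) = 0.3472

0.3472


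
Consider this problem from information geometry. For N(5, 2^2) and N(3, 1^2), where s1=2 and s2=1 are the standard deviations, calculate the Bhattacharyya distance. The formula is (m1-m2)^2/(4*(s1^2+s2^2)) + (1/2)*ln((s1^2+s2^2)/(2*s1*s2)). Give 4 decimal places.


Bhattacharyya distance between two Gaussians:
DB = (m1-m2)^2/(4*(s1^2+s2^2)) + (1/2)*ln((s1^2+s2^2)/(2*s1*s2)).
(m1-m2)^2 = (2)^2 = 4.
s1^2+s2^2 = 4 + 1 = 5.
term1 = 4/20 = 0.2.
term2 = 0.5*ln(5/4.0) = 0.111572.
DB = 0.2 + 0.111572 = 0.3116

0.3116


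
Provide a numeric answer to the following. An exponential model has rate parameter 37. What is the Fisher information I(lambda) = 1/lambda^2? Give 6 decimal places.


Fisher information for exponential: I(lambda) = 1/lambda^2.
lambda = 37, lambda^2 = 1369.
I = 1/1369 = 0.000730

0.000730


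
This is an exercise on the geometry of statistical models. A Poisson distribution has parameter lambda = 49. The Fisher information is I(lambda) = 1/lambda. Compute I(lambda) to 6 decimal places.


Fisher information for Poisson: I(lambda) = 1/lambda.
lambda = 49.
I(lambda) = 1/49 = 0.020408

0.020408


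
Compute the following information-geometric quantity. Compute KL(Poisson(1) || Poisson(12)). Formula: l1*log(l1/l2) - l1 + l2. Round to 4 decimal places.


KL divergence for Poisson:
KL = l1*log(l1/l2) - l1 + l2.
l1 = 1, l2 = 12.
log(1/12) = -2.484907.
l1*log(l1/l2) = 1 * -2.484907 = -2.484907.
KL = -2.484907 - 1 + 12 = 8.5151

8.5151


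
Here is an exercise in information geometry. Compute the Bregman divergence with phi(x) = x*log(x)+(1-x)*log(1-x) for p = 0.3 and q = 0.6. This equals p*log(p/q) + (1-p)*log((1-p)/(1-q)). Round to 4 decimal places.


Bregman divergence with negative entropy generator:
D = p*log(p/q) + (1-p)*log((1-p)/(1-q)).
p = 0.3, q = 0.6.
p*log(p/q) = 0.3*log(0.3/0.6) = -0.207944.
(1-p)*log((1-p)/(1-q)) = 0.7*log(0.7/0.4) = 0.391731.
D = -0.207944 + 0.391731 = 0.1838

0.1838


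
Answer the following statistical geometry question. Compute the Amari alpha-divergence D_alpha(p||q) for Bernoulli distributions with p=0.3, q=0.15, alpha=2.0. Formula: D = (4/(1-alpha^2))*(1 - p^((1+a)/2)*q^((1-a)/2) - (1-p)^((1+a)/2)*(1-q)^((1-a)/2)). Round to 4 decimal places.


Amari alpha-divergence:
D = (4/(1-alpha^2))*(1 - p^((1+a)/2)*q^((1-a)/2) - (1-p)^((1+a)/2)*(1-q)^((1-a)/2)).
alpha = 2.0, p = 0.3, q = 0.15.
e1 = (1+alpha)/2 = 1.5, e2 = (1-alpha)/2 = -0.5.
t1 = p^e1 * q^e2 = 0.3^1.5 * 0.15^-0.5 = 0.424264.
t2 = (1-p)^e1 * (1-q)^e2 = 0.7^1.5 * 0.85^-0.5 = 0.63524.
4/(1-alpha^2) = -1.333333.
D = -1.333333*(1 - 0.424264 - 0.63524) = 0.0793

0.0793


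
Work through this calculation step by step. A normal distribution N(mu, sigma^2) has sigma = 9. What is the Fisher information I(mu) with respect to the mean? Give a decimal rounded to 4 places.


The Fisher information for the mean of a normal distribution is I(mu) = 1/sigma^2.
sigma = 9, so sigma^2 = 81.
I(mu) = 1/81 = 0.0123

0.0123


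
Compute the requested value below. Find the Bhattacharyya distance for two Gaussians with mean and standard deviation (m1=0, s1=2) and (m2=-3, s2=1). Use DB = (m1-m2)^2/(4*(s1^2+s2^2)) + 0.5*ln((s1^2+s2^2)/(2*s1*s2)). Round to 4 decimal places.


Bhattacharyya distance between two Gaussians:
DB = (m1-m2)^2/(4*(s1^2+s2^2)) + (1/2)*ln((s1^2+s2^2)/(2*s1*s2)).
(m1-m2)^2 = (3)^2 = 9.
s1^2+s2^2 = 4 + 1 = 5.
term1 = 9/20 = 0.45.
term2 = 0.5*ln(5/4.0) = 0.111572.
DB = 0.45 + 0.111572 = 0.5616

0.5616


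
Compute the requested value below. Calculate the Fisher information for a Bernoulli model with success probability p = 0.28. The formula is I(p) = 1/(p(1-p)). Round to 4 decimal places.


For Bernoulli(p), Fisher information is I(p) = 1/(p*(1-p)).
p = 0.28, 1-p = 0.72.
p*(1-p) = 0.2016.
I(p) = 1/0.2016 = 4.9603

4.9603


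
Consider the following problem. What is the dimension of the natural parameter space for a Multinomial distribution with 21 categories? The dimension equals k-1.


Exponential family dimension calculation:
For Multinomial with k=21 categories, dim = k-1 = 20.

20


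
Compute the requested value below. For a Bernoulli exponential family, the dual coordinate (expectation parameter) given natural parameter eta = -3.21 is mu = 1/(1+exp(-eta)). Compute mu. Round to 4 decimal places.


Dual coordinate (expectation parameter) for Bernoulli:
mu = 1/(1+exp(-eta)).
eta = -3.21.
exp(-eta) = exp(3.21) = 24.779086.
mu = 1/(1+24.779086) = 0.0388

0.0388


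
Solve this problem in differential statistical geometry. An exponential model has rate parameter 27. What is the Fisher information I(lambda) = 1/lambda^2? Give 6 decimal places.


Fisher information for exponential: I(lambda) = 1/lambda^2.
lambda = 27, lambda^2 = 729.
I = 1/729 = 0.001372

0.001372


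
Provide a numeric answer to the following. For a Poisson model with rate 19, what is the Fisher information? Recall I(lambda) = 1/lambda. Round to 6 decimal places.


Fisher information for Poisson: I(lambda) = 1/lambda.
lambda = 19.
I(lambda) = 1/19 = 0.052632

0.052632


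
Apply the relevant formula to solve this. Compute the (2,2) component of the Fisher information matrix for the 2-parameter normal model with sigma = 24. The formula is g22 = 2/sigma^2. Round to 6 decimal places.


For the 2-parameter normal family, the Fisher metric has:
  g11 = 1/sigma^2, g22 = 2/sigma^2.
sigma = 24, sigma^2 = 576.
g22 = 0.003472

0.003472


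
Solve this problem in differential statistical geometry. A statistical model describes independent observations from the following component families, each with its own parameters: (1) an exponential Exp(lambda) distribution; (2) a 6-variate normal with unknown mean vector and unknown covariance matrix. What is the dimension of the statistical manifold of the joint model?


The dimension of a statistical manifold equals the number of free
(independent) real parameters of the model. For a product of independent
blocks the parameter counts add.
- exponential (lambda): 1.
- 6-variate normal: 6 (mean) + 6*7/2 = 21 (symmetric covariance) = 27.
Total = 1 + 27 = 28.
Dimension = 28

28


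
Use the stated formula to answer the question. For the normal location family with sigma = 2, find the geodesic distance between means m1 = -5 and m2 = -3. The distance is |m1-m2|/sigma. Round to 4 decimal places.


On the fixed-variance normal subfamily, geodesic distance = |m1-m2|/sigma.
|-5 - -3| = 2.
sigma = 2.
d = 2/2 = 1.0000

1.0000


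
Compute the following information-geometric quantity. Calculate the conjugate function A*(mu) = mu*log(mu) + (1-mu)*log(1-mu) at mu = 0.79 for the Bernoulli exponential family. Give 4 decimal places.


Legendre transform for Bernoulli:
A*(mu) = mu*log(mu) + (1-mu)*log(1-mu).
mu = 0.79, 1-mu = 0.21.
mu*log(mu) = 0.79*log(0.79) = -0.186221.
(1-mu)*log(1-mu) = 0.21*log(0.21) = -0.327736.
A* = -0.186221 + -0.327736 = -0.5140

-0.5140


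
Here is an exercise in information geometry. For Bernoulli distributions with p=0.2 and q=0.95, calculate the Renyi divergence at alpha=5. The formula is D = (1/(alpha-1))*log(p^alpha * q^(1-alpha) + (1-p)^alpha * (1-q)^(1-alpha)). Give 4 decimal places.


Renyi divergence of order alpha between Bernoulli distributions:
D = (1/(alpha-1))*log(p^alpha * q^(1-alpha) + (1-p)^alpha * (1-q)^(1-alpha)).
alpha = 5, p = 0.2, q = 0.95.
p^alpha * q^(1-alpha) = 0.2^5 * 0.95^-4 = 0.000393.
(1-p)^alpha * (1-q)^(1-alpha) = 0.8^5 * 0.05^-4 = 52428.8.
sum = 0.000393 + 52428.8 = 52428.800393.
D = (1/4)*log(52428.800393) = 2.7168

2.7168


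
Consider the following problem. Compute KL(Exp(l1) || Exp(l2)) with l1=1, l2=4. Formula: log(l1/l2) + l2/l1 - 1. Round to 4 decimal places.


KL divergence for exponential family:
KL = log(l1/l2) + l2/l1 - 1.
log(1/4) = -1.386294.
4/1 = 4.0.
KL = -1.386294 + 4.0 - 1 = 1.6137

1.6137


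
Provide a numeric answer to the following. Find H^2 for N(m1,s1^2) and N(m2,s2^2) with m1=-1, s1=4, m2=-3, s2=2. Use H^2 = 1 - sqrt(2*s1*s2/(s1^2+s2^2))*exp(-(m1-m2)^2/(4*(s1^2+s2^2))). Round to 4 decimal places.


Squared Hellinger distance for Gaussians:
H^2 = 1 - sqrt(2*s1*s2/(s1^2+s2^2)) * exp(-(m1-m2)^2/(4*(s1^2+s2^2))).
s1^2 = 16, s2^2 = 4, s1^2+s2^2 = 20.
sqrt(2*4*2/(20)) = 0.894427.
(m1-m2)^2 = (2)^2 = 4.
exp(-4/(4*20)) = exp(-0.05) = 0.951229.
H^2 = 1 - 0.894427*0.951229 = 0.1492

0.1492


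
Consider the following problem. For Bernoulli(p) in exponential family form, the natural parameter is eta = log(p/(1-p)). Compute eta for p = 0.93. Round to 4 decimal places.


Natural parameter for Bernoulli: eta = log(p/(1-p)).
p = 0.93, 1-p = 0.07.
p/(1-p) = 13.285714.
eta = log(13.285714) = 2.5867

2.5867


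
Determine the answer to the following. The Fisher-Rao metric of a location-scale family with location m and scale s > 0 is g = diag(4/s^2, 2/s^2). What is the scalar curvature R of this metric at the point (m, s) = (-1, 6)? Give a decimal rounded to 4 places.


The metric has the form g = (A dm^2 + B ds^2)/s^2 with A = 4, B = 2.
Substitute u = sqrt(A/B)*m: g = B*(du^2 + ds^2)/s^2, i.e. B times the
Poincare upper half-plane metric, which has constant Gaussian curvature -1.
Scaling a 2D metric by a constant c divides the Gaussian curvature by c,
so K = -1/B = -1/(2) = -0.5000 everywhere (the point (m, s) = (-1, 6) is irrelevant:
the curvature is constant).
Scalar curvature in dimension 2: R = 2K = -2/(2) = -1.0000.

-1.0000


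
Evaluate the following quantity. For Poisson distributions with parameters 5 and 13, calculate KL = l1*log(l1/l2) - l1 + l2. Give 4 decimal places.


KL divergence for Poisson:
KL = l1*log(l1/l2) - l1 + l2.
l1 = 5, l2 = 13.
log(5/13) = -0.955511.
l1*log(l1/l2) = 5 * -0.955511 = -4.777557.
KL = -4.777557 - 5 + 13 = 3.2224

3.2224


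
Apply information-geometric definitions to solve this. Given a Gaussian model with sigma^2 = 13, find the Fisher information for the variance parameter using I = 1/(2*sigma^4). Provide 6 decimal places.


Fisher information for variance: I(sigma^2) = 1/(2*sigma^4).
sigma^2 = 13, so sigma^4 = 169.
I = 1/(2*169) = 1/338 = 0.002959

0.002959


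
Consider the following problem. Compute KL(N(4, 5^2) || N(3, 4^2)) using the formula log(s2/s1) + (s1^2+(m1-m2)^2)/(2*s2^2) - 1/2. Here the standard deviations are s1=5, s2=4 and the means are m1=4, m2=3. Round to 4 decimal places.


KL divergence between normal distributions:
KL = log(s2/s1) + (s1^2 + (m1-m2)^2)/(2*s2^2) - 1/2.
log(4/5) = -0.223144.
(5^2 + (4-3)^2)/(2*4^2) = (25 + 1)/32 = 0.8125.
KL = -0.223144 + 0.8125 - 0.5 = 0.0894

0.0894


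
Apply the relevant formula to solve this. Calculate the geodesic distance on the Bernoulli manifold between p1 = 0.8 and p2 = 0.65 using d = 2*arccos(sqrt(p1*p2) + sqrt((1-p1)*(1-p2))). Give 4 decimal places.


Geodesic distance on Bernoulli manifold:
d(p1,p2) = 2*arccos(sqrt(p1*p2) + sqrt((1-p1)*(1-p2))).
sqrt(p1*p2) = sqrt(0.8*0.65) = 0.72111.
sqrt((1-p1)*(1-p2)) = sqrt(0.2*0.35) = 0.264575.
arg = 0.72111 + 0.264575 = 0.985685.
d = 2*arccos(0.985685) = 0.3388

0.3388


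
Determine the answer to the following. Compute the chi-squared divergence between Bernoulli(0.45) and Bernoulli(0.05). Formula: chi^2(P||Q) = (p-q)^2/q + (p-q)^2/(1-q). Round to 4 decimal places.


Chi-squared divergence between Bernoulli distributions:
chi^2 = (p-q)^2/q + (p-q)^2/(1-q).
p = 0.45, q = 0.05, p-q = 0.4.
(p-q)^2 = 0.16.
term1 = 0.16/0.05 = 3.2.
term2 = 0.16/0.95 = 0.168421.
chi^2 = 3.2 + 0.168421 = 3.3684

3.3684


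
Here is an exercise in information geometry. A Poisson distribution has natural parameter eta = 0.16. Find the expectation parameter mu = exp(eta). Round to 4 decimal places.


Expectation parameter for Poisson exponential family:
mu = exp(eta).
eta = 0.16.
mu = exp(0.16) = 1.1735

1.1735


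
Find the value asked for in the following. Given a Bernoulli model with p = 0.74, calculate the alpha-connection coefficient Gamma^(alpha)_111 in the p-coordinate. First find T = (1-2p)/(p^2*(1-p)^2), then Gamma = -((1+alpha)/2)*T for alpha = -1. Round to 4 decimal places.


Skewness (Amari-Chentsov) tensor: T = (1-2p)/(p^2*(1-p)^2).
p = 0.74, 1-2p = -0.48, p^2 = 0.5476, (1-p)^2 = 0.0676.
T = -0.48/(0.5476 * 0.0676) = -12.966749.
In the p-coordinate, Gamma^(alpha) = Gamma^(0) - (alpha/2)*T with Gamma^(0) = (1/2)*g'(p) = -T/2,
so Gamma^(alpha) = -((1+alpha)/2)*T.
alpha = -1, -(1+alpha)/2 = 0.0.
Gamma = 0.0 * -12.966749 = 0.0000

0.0000


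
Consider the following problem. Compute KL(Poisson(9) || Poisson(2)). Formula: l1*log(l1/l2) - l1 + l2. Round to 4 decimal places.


KL divergence for Poisson:
KL = l1*log(l1/l2) - l1 + l2.
l1 = 9, l2 = 2.
log(9/2) = 1.504077.
l1*log(l1/l2) = 9 * 1.504077 = 13.536697.
KL = 13.536697 - 9 + 2 = 6.5367

6.5367


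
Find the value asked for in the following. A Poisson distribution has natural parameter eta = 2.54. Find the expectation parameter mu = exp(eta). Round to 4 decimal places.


Expectation parameter for Poisson exponential family:
mu = exp(eta).
eta = 2.54.
mu = exp(2.54) = 12.6797

12.6797


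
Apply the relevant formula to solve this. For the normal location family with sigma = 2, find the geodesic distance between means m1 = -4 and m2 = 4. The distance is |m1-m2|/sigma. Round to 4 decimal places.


On the fixed-variance normal subfamily, geodesic distance = |m1-m2|/sigma.
|-4 - 4| = 8.
sigma = 2.
d = 8/2 = 4.0000

4.0000


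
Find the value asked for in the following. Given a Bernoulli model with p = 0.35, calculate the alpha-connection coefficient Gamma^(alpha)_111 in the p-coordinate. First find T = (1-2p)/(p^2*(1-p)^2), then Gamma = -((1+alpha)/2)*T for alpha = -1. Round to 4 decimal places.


Skewness (Amari-Chentsov) tensor: T = (1-2p)/(p^2*(1-p)^2).
p = 0.35, 1-2p = 0.3, p^2 = 0.1225, (1-p)^2 = 0.4225.
T = 0.3/(0.1225 * 0.4225) = 5.796401.
In the p-coordinate, Gamma^(alpha) = Gamma^(0) - (alpha/2)*T with Gamma^(0) = (1/2)*g'(p) = -T/2,
so Gamma^(alpha) = -((1+alpha)/2)*T.
alpha = -1, -(1+alpha)/2 = 0.0.
Gamma = 0.0 * 5.796401 = 0.0000

0.0000


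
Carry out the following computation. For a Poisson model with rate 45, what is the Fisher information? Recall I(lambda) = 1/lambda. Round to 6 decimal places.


Fisher information for Poisson: I(lambda) = 1/lambda.
lambda = 45.
I(lambda) = 1/45 = 0.022222

0.022222


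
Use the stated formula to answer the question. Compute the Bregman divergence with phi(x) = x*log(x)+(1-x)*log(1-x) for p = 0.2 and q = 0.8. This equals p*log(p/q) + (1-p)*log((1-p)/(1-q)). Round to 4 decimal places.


Bregman divergence with negative entropy generator:
D = p*log(p/q) + (1-p)*log((1-p)/(1-q)).
p = 0.2, q = 0.8.
p*log(p/q) = 0.2*log(0.2/0.8) = -0.277259.
(1-p)*log((1-p)/(1-q)) = 0.8*log(0.8/0.2) = 1.109035.
D = -0.277259 + 1.109035 = 0.8318

0.8318


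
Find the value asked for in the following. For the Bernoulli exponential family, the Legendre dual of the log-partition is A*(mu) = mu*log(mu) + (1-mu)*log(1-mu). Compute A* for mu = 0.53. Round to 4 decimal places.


Legendre transform for Bernoulli:
A*(mu) = mu*log(mu) + (1-mu)*log(1-mu).
mu = 0.53, 1-mu = 0.47.
mu*log(mu) = 0.53*log(0.53) = -0.336485.
(1-mu)*log(1-mu) = 0.47*log(0.47) = -0.354861.
A* = -0.336485 + -0.354861 = -0.6913

-0.6913


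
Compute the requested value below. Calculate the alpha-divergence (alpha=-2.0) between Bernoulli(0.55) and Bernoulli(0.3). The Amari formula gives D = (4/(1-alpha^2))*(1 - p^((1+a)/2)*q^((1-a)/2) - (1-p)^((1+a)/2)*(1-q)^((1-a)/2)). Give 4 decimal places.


Amari alpha-divergence:
D = (4/(1-alpha^2))*(1 - p^((1+a)/2)*q^((1-a)/2) - (1-p)^((1+a)/2)*(1-q)^((1-a)/2)).
alpha = -2.0, p = 0.55, q = 0.3.
e1 = (1+alpha)/2 = -0.5, e2 = (1-alpha)/2 = 1.5.
t1 = p^e1 * q^e2 = 0.55^-0.5 * 0.3^1.5 = 0.221565.
t2 = (1-p)^e1 * (1-q)^e2 = 0.45^-0.5 * 0.7^1.5 = 0.873053.
4/(1-alpha^2) = -1.333333.
D = -1.333333*(1 - 0.221565 - 0.873053) = 0.1262

0.1262


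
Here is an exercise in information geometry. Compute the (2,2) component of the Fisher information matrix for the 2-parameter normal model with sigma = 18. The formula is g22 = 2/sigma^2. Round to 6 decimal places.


For the 2-parameter normal family, the Fisher metric has:
  g11 = 1/sigma^2, g22 = 2/sigma^2.
sigma = 18, sigma^2 = 324.
g22 = 0.006173

0.006173


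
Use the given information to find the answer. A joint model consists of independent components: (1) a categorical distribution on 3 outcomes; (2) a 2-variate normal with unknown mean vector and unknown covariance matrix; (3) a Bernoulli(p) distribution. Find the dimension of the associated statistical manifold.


The dimension of a statistical manifold equals the number of free
(independent) real parameters of the model. For a product of independent
blocks the parameter counts add.
- categorical on 3 outcomes (probabilities sum to 1): 3-1 = 2.
- 2-variate normal: 2 (mean) + 2*3/2 = 3 (symmetric covariance) = 5.
- Bernoulli (p): 1.
Total = 2 + 5 + 1 = 8.
Dimension = 8

8


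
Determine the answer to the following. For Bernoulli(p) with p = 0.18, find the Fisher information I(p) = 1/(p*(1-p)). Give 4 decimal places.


For Bernoulli(p), Fisher information is I(p) = 1/(p*(1-p)).
p = 0.18, 1-p = 0.82.
p*(1-p) = 0.1476.
I(p) = 1/0.1476 = 6.7751

6.7751


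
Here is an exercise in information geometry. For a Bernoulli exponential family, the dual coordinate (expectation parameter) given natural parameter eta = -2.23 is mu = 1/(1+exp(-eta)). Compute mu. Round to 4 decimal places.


Dual coordinate (expectation parameter) for Bernoulli:
mu = 1/(1+exp(-eta)).
eta = -2.23.
exp(-eta) = exp(2.23) = 9.299866.
mu = 1/(1+9.299866) = 0.0971

0.0971


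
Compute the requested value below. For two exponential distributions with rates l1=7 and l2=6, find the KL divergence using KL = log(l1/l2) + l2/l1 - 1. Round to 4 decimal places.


KL divergence for exponential family:
KL = log(l1/l2) + l2/l1 - 1.
log(7/6) = 0.154151.
6/7 = 0.857143.
KL = 0.154151 + 0.857143 - 1 = 0.0113

0.0113


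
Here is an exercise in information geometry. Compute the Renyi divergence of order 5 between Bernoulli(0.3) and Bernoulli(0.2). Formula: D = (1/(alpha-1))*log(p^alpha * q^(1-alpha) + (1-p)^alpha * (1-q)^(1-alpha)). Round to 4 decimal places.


Renyi divergence of order alpha between Bernoulli distributions:
D = (1/(alpha-1))*log(p^alpha * q^(1-alpha) + (1-p)^alpha * (1-q)^(1-alpha)).
alpha = 5, p = 0.3, q = 0.2.
p^alpha * q^(1-alpha) = 0.3^5 * 0.2^-4 = 1.51875.
(1-p)^alpha * (1-q)^(1-alpha) = 0.7^5 * 0.8^-4 = 0.410327.
sum = 1.51875 + 0.410327 = 1.929077.
D = (1/4)*log(1.929077) = 0.1643

0.1643


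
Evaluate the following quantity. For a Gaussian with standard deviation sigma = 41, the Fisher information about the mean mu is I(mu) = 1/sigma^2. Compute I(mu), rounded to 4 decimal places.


The Fisher information for the mean of a normal distribution is I(mu) = 1/sigma^2.
sigma = 41, so sigma^2 = 1681.
I(mu) = 1/1681 = 0.0006

0.0006


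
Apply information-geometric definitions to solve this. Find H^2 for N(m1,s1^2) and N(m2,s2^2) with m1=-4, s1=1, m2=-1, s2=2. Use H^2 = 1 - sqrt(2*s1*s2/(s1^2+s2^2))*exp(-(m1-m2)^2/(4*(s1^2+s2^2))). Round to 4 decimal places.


Squared Hellinger distance for Gaussians:
H^2 = 1 - sqrt(2*s1*s2/(s1^2+s2^2)) * exp(-(m1-m2)^2/(4*(s1^2+s2^2))).
s1^2 = 1, s2^2 = 4, s1^2+s2^2 = 5.
sqrt(2*1*2/(5)) = 0.894427.
(m1-m2)^2 = (-3)^2 = 9.
exp(-9/(4*5)) = exp(-0.45) = 0.637628.
H^2 = 1 - 0.894427*0.637628 = 0.4297

0.4297


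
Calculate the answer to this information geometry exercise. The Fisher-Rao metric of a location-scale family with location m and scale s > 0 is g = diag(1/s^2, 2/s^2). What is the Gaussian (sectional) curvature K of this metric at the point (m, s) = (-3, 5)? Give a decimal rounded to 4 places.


The metric has the form g = (A dm^2 + B ds^2)/s^2 with A = 1, B = 2.
Substitute u = sqrt(A/B)*m: g = B*(du^2 + ds^2)/s^2, i.e. B times the
Poincare upper half-plane metric, which has constant Gaussian curvature -1.
Scaling a 2D metric by a constant c divides the Gaussian curvature by c,
so K = -1/B = -1/(2) = -0.5000 everywhere (the point (m, s) = (-3, 5) is irrelevant:
the curvature is constant).
The requested Gaussian curvature is K = -0.5000.

-0.5000


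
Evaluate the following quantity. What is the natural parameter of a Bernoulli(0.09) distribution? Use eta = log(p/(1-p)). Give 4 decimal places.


Natural parameter for Bernoulli: eta = log(p/(1-p)).
p = 0.09, 1-p = 0.91.
p/(1-p) = 0.098901.
eta = log(0.098901) = -2.3136

-2.3136


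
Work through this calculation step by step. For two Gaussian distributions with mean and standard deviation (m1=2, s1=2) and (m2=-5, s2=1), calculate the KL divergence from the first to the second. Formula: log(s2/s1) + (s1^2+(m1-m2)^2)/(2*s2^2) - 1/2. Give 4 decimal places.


KL divergence between normal distributions:
KL = log(s2/s1) + (s1^2 + (m1-m2)^2)/(2*s2^2) - 1/2.
log(1/2) = -0.693147.
(2^2 + (2--5)^2)/(2*1^2) = (4 + 49)/2 = 26.5.
KL = -0.693147 + 26.5 - 0.5 = 25.3069

25.3069


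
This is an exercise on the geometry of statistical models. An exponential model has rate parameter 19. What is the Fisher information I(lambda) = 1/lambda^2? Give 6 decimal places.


Fisher information for exponential: I(lambda) = 1/lambda^2.
lambda = 19, lambda^2 = 361.
I = 1/361 = 0.002770

0.002770


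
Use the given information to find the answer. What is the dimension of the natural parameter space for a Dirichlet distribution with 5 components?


Exponential family dimension calculation:
Dirichlet with 5 components has 5 natural parameters.

5


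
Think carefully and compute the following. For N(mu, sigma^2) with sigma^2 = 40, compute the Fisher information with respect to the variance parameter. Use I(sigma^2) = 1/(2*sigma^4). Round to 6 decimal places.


Fisher information for variance: I(sigma^2) = 1/(2*sigma^4).
sigma^2 = 40, so sigma^4 = 1600.
I = 1/(2*1600) = 1/3200 = 0.000313

0.000313


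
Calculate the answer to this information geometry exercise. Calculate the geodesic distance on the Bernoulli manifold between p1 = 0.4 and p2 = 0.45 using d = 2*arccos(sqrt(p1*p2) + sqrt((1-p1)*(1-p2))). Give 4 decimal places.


Geodesic distance on Bernoulli manifold:
d(p1,p2) = 2*arccos(sqrt(p1*p2) + sqrt((1-p1)*(1-p2))).
sqrt(p1*p2) = sqrt(0.4*0.45) = 0.424264.
sqrt((1-p1)*(1-p2)) = sqrt(0.6*0.55) = 0.574456.
arg = 0.424264 + 0.574456 = 0.99872.
d = 2*arccos(0.99872) = 0.1012

0.1012


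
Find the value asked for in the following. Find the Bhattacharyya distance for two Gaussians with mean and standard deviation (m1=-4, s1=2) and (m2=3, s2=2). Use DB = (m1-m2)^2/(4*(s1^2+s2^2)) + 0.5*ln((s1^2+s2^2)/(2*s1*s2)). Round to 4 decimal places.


Bhattacharyya distance between two Gaussians:
DB = (m1-m2)^2/(4*(s1^2+s2^2)) + (1/2)*ln((s1^2+s2^2)/(2*s1*s2)).
(m1-m2)^2 = (-7)^2 = 49.
s1^2+s2^2 = 4 + 4 = 8.
term1 = 49/32 = 1.53125.
term2 = 0.5*ln(8/8.0) = 0.0.
DB = 1.53125 + 0.0 = 1.5313

1.5313


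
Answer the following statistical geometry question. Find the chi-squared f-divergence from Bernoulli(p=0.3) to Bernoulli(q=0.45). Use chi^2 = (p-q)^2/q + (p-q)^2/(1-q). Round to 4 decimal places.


Chi-squared divergence between Bernoulli distributions:
chi^2 = (p-q)^2/q + (p-q)^2/(1-q).
p = 0.3, q = 0.45, p-q = -0.15.
(p-q)^2 = 0.0225.
term1 = 0.0225/0.45 = 0.05.
term2 = 0.0225/0.55 = 0.040909.
chi^2 = 0.05 + 0.040909 = 0.0909

0.0909


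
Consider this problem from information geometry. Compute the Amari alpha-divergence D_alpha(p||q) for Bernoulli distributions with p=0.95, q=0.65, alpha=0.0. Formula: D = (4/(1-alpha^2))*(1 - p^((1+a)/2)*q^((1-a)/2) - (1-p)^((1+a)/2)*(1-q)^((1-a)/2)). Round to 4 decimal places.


Amari alpha-divergence:
D = (4/(1-alpha^2))*(1 - p^((1+a)/2)*q^((1-a)/2) - (1-p)^((1+a)/2)*(1-q)^((1-a)/2)).
alpha = 0.0, p = 0.95, q = 0.65.
e1 = (1+alpha)/2 = 0.5, e2 = (1-alpha)/2 = 0.5.
t1 = p^e1 * q^e2 = 0.95^0.5 * 0.65^0.5 = 0.785812.
t2 = (1-p)^e1 * (1-q)^e2 = 0.05^0.5 * 0.35^0.5 = 0.132288.
4/(1-alpha^2) = 4.0.
D = 4.0*(1 - 0.785812 - 0.132288) = 0.3276

0.3276


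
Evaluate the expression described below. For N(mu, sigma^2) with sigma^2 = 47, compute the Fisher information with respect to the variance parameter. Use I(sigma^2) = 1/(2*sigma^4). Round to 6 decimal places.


Fisher information for variance: I(sigma^2) = 1/(2*sigma^4).
sigma^2 = 47, so sigma^4 = 2209.
I = 1/(2*2209) = 1/4418 = 0.000226

0.000226


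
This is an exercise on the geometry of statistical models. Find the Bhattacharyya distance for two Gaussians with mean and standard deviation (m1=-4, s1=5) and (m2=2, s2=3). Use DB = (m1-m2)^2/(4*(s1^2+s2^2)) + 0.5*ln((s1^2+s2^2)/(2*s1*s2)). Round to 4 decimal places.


Bhattacharyya distance between two Gaussians:
DB = (m1-m2)^2/(4*(s1^2+s2^2)) + (1/2)*ln((s1^2+s2^2)/(2*s1*s2)).
(m1-m2)^2 = (-6)^2 = 36.
s1^2+s2^2 = 25 + 9 = 34.
term1 = 36/136 = 0.264706.
term2 = 0.5*ln(34/30.0) = 0.062582.
DB = 0.264706 + 0.062582 = 0.3273

0.3273


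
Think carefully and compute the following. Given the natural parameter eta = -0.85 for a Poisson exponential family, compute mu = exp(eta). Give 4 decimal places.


Expectation parameter for Poisson exponential family:
mu = exp(eta).
eta = -0.85.
mu = exp(-0.85) = 0.4274

0.4274


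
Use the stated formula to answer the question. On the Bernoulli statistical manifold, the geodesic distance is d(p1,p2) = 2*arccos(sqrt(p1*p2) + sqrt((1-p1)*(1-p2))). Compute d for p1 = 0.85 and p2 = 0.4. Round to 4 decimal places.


Geodesic distance on Bernoulli manifold:
d(p1,p2) = 2*arccos(sqrt(p1*p2) + sqrt((1-p1)*(1-p2))).
sqrt(p1*p2) = sqrt(0.85*0.4) = 0.583095.
sqrt((1-p1)*(1-p2)) = sqrt(0.15*0.6) = 0.3.
arg = 0.583095 + 0.3 = 0.883095.
d = 2*arccos(0.883095) = 0.9768

0.9768


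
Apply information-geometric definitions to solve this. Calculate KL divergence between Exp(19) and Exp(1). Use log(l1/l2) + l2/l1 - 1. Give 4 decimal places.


KL divergence for exponential family:
KL = log(l1/l2) + l2/l1 - 1.
log(19/1) = 2.944439.
1/19 = 0.052632.
KL = 2.944439 + 0.052632 - 1 = 1.9971

1.9971


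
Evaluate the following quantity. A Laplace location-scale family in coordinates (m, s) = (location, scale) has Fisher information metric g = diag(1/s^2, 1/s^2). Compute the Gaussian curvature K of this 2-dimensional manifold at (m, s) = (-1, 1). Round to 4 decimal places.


The metric has the form g = (A dm^2 + B ds^2)/s^2 with A = 1, B = 1.
Substitute u = sqrt(A/B)*m: g = B*(du^2 + ds^2)/s^2, i.e. B times the
Poincare upper half-plane metric, which has constant Gaussian curvature -1.
Scaling a 2D metric by a constant c divides the Gaussian curvature by c,
so K = -1/B = -1/(1) = -1.0000 everywhere (the point (m, s) = (-1, 1) is irrelevant:
the curvature is constant).
The requested Gaussian curvature is K = -1.0000.

-1.0000


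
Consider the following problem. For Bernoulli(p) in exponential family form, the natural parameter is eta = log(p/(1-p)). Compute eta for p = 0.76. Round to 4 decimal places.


Natural parameter for Bernoulli: eta = log(p/(1-p)).
p = 0.76, 1-p = 0.24.
p/(1-p) = 3.166667.
eta = log(3.166667) = 1.1527

1.1527


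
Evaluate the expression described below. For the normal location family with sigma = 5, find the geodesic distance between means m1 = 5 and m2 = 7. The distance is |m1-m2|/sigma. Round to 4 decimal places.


On the fixed-variance normal subfamily, geodesic distance = |m1-m2|/sigma.
|5 - 7| = 2.
sigma = 5.
d = 2/5 = 0.4000

0.4000


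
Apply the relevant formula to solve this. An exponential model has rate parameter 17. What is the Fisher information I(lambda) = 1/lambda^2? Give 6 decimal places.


Fisher information for exponential: I(lambda) = 1/lambda^2.
lambda = 17, lambda^2 = 289.
I = 1/289 = 0.003460

0.003460


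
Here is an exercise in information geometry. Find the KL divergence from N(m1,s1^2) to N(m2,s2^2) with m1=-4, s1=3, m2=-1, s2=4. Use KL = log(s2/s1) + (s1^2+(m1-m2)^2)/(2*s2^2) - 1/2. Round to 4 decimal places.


KL divergence between normal distributions:
KL = log(s2/s1) + (s1^2 + (m1-m2)^2)/(2*s2^2) - 1/2.
log(4/3) = 0.287682.
(3^2 + (-4--1)^2)/(2*4^2) = (9 + 9)/32 = 0.5625.
KL = 0.287682 + 0.5625 - 0.5 = 0.3502

0.3502


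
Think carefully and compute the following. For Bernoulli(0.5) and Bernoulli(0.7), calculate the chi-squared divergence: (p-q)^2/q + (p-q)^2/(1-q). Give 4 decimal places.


Chi-squared divergence between Bernoulli distributions:
chi^2 = (p-q)^2/q + (p-q)^2/(1-q).
p = 0.5, q = 0.7, p-q = -0.2.
(p-q)^2 = 0.04.
term1 = 0.04/0.7 = 0.057143.
term2 = 0.04/0.3 = 0.133333.
chi^2 = 0.057143 + 0.133333 = 0.1905

0.1905


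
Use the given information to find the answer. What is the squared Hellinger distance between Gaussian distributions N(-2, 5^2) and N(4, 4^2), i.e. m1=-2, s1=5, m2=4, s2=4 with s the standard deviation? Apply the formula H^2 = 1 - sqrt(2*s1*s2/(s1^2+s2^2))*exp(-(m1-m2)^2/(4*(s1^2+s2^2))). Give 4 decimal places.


Squared Hellinger distance for Gaussians:
H^2 = 1 - sqrt(2*s1*s2/(s1^2+s2^2)) * exp(-(m1-m2)^2/(4*(s1^2+s2^2))).
s1^2 = 25, s2^2 = 16, s1^2+s2^2 = 41.
sqrt(2*5*4/(41)) = 0.98773.
(m1-m2)^2 = (-6)^2 = 36.
exp(-36/(4*41)) = exp(-0.219512) = 0.80291.
H^2 = 1 - 0.98773*0.80291 = 0.2069

0.2069


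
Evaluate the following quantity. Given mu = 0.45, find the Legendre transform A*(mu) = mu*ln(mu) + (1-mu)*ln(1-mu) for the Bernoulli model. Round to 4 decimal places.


Legendre transform for Bernoulli:
A*(mu) = mu*log(mu) + (1-mu)*log(1-mu).
mu = 0.45, 1-mu = 0.55.
mu*log(mu) = 0.45*log(0.45) = -0.359328.
(1-mu)*log(1-mu) = 0.55*log(0.55) = -0.32881.
A* = -0.359328 + -0.32881 = -0.6881

-0.6881


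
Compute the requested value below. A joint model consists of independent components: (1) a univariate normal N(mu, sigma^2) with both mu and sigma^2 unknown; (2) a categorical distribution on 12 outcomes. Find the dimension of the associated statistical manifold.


The dimension of a statistical manifold equals the number of free
(independent) real parameters of the model. For a product of independent
blocks the parameter counts add.
- normal (mu, sigma^2): 2.
- categorical on 12 outcomes (probabilities sum to 1): 12-1 = 11.
Total = 2 + 11 = 13.
Dimension = 13

13


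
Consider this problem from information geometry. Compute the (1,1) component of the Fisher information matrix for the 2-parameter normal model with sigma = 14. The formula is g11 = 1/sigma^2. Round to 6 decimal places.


For the 2-parameter normal family, the Fisher metric has:
  g11 = 1/sigma^2, g22 = 2/sigma^2.
sigma = 14, sigma^2 = 196.
g11 = 0.005102

0.005102


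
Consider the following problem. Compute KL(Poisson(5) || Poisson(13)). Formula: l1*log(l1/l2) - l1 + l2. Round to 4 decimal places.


KL divergence for Poisson:
KL = l1*log(l1/l2) - l1 + l2.
l1 = 5, l2 = 13.
log(5/13) = -0.955511.
l1*log(l1/l2) = 5 * -0.955511 = -4.777557.
KL = -4.777557 - 5 + 13 = 3.2224

3.2224


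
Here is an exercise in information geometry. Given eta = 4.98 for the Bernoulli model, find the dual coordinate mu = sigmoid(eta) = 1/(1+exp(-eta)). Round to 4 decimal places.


Dual coordinate (expectation parameter) for Bernoulli:
mu = 1/(1+exp(-eta)).
eta = 4.98.
exp(-eta) = exp(-4.98) = 0.006874.
mu = 1/(1+0.006874) = 0.9932

0.9932


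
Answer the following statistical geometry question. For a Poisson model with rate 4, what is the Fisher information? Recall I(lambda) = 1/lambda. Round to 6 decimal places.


Fisher information for Poisson: I(lambda) = 1/lambda.
lambda = 4.
I(lambda) = 1/4 = 0.250000

0.250000


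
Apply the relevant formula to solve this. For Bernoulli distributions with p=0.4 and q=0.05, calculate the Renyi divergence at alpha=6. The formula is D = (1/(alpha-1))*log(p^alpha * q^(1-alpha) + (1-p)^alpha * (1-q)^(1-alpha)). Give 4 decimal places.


Renyi divergence of order alpha between Bernoulli distributions:
D = (1/(alpha-1))*log(p^alpha * q^(1-alpha) + (1-p)^alpha * (1-q)^(1-alpha)).
alpha = 6, p = 0.4, q = 0.05.
p^alpha * q^(1-alpha) = 0.4^6 * 0.05^-5 = 13107.2.
(1-p)^alpha * (1-q)^(1-alpha) = 0.6^6 * 0.95^-5 = 0.060296.
sum = 13107.2 + 0.060296 = 13107.260296.
D = (1/5)*log(13107.260296) = 1.8962

1.8962


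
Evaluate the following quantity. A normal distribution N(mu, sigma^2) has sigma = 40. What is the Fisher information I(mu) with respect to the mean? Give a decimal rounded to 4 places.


The Fisher information for the mean of a normal distribution is I(mu) = 1/sigma^2.
sigma = 40, so sigma^2 = 1600.
I(mu) = 1/1600 = 0.0006

0.0006


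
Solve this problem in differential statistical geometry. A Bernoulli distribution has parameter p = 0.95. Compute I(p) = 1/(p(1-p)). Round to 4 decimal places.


For Bernoulli(p), Fisher information is I(p) = 1/(p*(1-p)).
p = 0.95, 1-p = 0.05.
p*(1-p) = 0.0475.
I(p) = 1/0.0475 = 21.0526

21.0526


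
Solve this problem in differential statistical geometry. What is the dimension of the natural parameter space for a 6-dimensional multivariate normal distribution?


Exponential family dimension calculation:
For 6-dim MVN: mean has 6 params, covariance has 6*7/2 = 21 unique entries.
Total dim = 6 + 21 = 27.

27


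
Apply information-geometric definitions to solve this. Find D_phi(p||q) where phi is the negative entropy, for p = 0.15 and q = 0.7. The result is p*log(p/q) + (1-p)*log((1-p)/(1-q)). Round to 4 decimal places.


Bregman divergence with negative entropy generator:
D = p*log(p/q) + (1-p)*log((1-p)/(1-q)).
p = 0.15, q = 0.7.
p*log(p/q) = 0.15*log(0.15/0.7) = -0.231067.
(1-p)*log((1-p)/(1-q)) = 0.85*log(0.85/0.3) = 0.885236.
D = -0.231067 + 0.885236 = 0.6542

0.6542


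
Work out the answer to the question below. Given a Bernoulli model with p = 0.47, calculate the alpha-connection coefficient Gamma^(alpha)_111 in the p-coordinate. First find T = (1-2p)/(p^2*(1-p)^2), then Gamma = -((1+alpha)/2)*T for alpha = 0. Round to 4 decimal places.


Skewness (Amari-Chentsov) tensor: T = (1-2p)/(p^2*(1-p)^2).
p = 0.47, 1-2p = 0.06, p^2 = 0.2209, (1-p)^2 = 0.2809.
T = 0.06/(0.2209 * 0.2809) = 0.96695.
In the p-coordinate, Gamma^(alpha) = Gamma^(0) - (alpha/2)*T with Gamma^(0) = (1/2)*g'(p) = -T/2,
so Gamma^(alpha) = -((1+alpha)/2)*T.
alpha = 0, -(1+alpha)/2 = -0.5.
Gamma = -0.5 * 0.96695 = -0.4835

-0.4835


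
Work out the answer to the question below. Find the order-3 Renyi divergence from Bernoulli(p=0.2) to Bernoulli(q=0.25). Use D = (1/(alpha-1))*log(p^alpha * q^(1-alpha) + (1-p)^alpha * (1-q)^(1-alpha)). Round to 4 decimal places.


Renyi divergence of order alpha between Bernoulli distributions:
D = (1/(alpha-1))*log(p^alpha * q^(1-alpha) + (1-p)^alpha * (1-q)^(1-alpha)).
alpha = 3, p = 0.2, q = 0.25.
p^alpha * q^(1-alpha) = 0.2^3 * 0.25^-2 = 0.128.
(1-p)^alpha * (1-q)^(1-alpha) = 0.8^3 * 0.75^-2 = 0.910222.
sum = 0.128 + 0.910222 = 1.038222.
D = (1/2)*log(1.038222) = 0.0188

0.0188
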